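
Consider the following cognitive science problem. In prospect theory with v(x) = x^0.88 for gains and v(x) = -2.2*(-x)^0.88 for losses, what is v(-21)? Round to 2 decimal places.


Since x = -21 < 0, use v(x) = -lambda*(-x)^alpha
(-x) = 21
21^0.88 = 14.5731
v(-21) = -2.2 * 14.5731
= -32.06


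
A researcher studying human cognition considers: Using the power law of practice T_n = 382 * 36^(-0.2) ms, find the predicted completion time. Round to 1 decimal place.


T_n = 382 * 36^(-0.2)
36^(-0.2) = 0.488359
T_n = 382 * 0.488359
= 186.6 ms


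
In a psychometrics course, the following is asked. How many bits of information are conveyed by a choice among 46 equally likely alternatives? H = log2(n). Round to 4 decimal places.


H = log2(n)
H = log2(46)
= 5.5236


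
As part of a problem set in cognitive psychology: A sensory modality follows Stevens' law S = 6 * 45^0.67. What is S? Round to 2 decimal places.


S = 6 * 45^0.67
45^0.67 = 12.813
S = 6 * 12.813
= 76.88


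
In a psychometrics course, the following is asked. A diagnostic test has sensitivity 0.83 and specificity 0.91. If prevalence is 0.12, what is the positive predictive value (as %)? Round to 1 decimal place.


PPV = (sens * prev) / (sens * prev + (1-spec) * (1-prev))
Numerator = 0.83 * 0.12 = 0.0996
P(positive and no disease) = (1 - spec) * (1 - prev) = (1 - 0.91) * (1 - 0.12) = 0.0792
Denominator = 0.0996 + 0.0792 = 0.1788
PPV = 0.0996 / 0.1788 = 0.557047
As percentage = 55.7


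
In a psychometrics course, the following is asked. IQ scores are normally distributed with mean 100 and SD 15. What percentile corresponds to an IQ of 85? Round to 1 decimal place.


z = (IQ - mean) / SD
z = (85 - 100) / 15 = -1.0
Percentile = Phi(-1.0) * 100
Phi(-1.0) = 0.158655
= 15.9


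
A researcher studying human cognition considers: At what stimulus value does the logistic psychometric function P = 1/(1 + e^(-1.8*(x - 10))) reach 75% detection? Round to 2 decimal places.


At P = 0.75: 0.75 = 1/(1 + e^(-k*(x-x0)))
Solving: e^(-k*(x-x0)) = 1/3
x = x0 + ln(3)/k
ln(3) = 1.0986
x = 10 + 1.0986/1.8
= 10 + 0.6103
= 10.61


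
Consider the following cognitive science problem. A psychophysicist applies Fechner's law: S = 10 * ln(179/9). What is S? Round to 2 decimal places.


S = 10 * ln(179/9)
I/I0 = 19.888889
ln(19.888889) = 2.9902
S = 10 * 2.9902
= 29.90


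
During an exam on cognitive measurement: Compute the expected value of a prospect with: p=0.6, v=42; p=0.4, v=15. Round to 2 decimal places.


EU = sum(p_i * v_i)
0.6 * 42 = 25.2
0.4 * 15 = 6.0
EU = 25.2 + 6.0
= 31.20


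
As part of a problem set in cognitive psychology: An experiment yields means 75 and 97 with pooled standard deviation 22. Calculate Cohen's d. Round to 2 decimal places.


Cohen's d = (M1 - M2) / S_pooled
= (75 - 97) / 22
= -22 / 22
= -1.00


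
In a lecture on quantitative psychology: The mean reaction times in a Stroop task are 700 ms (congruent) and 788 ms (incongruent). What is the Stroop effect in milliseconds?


Stroop effect = RT(incongruent) - RT(congruent)
= 788 - 700
= 88 ms


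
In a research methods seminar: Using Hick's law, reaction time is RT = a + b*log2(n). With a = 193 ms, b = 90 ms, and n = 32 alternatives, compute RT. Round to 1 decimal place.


RT = 193 + 90 * log2(32)
log2(32) = 5.0
RT = 193 + 90 * 5.0
= 193 + 450.0
= 643.0 ms


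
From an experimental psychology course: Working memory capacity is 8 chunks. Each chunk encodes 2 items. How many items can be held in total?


Total items = chunks * items_per_chunk
= 8 * 2
= 16


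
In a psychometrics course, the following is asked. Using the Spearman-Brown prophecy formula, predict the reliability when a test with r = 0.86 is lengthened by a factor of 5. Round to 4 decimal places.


r_new = n*r / (1 + (n-1)*r)
Numerator = 5 * 0.86 = 4.3
Denominator = 1 + 4 * 0.86 = 4.44
r_new = 4.3 / 4.44
= 0.9685


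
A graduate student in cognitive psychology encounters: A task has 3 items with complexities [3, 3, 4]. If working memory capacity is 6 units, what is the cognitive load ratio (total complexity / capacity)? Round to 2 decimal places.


Total complexity = 3 + 3 + 4 = 10
Load = total / capacity = 10 / 6
= 1.67


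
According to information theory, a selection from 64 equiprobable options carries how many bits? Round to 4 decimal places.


H = log2(n)
H = log2(64)
= 6.0000


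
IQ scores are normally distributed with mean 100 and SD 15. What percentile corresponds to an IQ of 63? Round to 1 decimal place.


z = (IQ - mean) / SD
z = (63 - 100) / 15 = -2.4667
Percentile = Phi(-2.4667) * 100
Phi(-2.4667) = 0.006818
= 0.7


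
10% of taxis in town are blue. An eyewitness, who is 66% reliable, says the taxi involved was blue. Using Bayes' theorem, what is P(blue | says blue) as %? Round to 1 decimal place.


P(blue | says blue) = P(says blue | blue)*P(blue) / [P(says blue | blue)*P(blue) + P(says blue | not blue)*P(not blue)]
Numerator = 0.66 * 0.1 = 0.066
False identification = 0.34 * 0.9 = 0.306
P = 0.066 / (0.066 + 0.306)
= 0.066 / 0.372
As percentage = 17.7


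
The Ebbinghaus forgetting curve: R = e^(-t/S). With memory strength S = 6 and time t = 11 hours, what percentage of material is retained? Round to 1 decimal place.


R = e^(-t/S)
-t/S = -11/6 = -1.833333
R = e^(-1.833333) = 0.15988
Percentage = 0.15988 * 100
= 16.0


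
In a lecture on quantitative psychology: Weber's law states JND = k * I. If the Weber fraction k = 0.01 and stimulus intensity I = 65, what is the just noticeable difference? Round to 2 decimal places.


JND = k * I
JND = 0.01 * 65
= 0.65


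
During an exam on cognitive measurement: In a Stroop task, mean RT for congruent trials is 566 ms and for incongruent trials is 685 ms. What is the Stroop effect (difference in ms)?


Stroop effect = RT(incongruent) - RT(congruent)
= 685 - 566
= 119 ms


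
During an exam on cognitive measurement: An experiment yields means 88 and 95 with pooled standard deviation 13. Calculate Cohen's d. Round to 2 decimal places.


Cohen's d = (M1 - M2) / S_pooled
= (88 - 95) / 13
= -7 / 13
= -0.54


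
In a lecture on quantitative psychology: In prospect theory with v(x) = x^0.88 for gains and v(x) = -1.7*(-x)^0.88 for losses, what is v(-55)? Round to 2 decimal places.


Since x = -55 < 0, use v(x) = -lambda*(-x)^alpha
(-x) = 55
55^0.88 = 34.0032
v(-55) = -1.7 * 34.0032
= -57.81


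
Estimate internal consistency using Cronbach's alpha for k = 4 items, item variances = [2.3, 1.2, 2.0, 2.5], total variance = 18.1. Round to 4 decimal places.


alpha = (k/(k-1)) * (1 - sum(s_i^2)/s_total^2)
sum(item variances) = 8.0
k/(k-1) = 4/3 = 1.333333
1 - 8.0/18.1 = 1 - 0.441989 = 0.558011
alpha = 1.333333 * 0.558011
= 0.7440


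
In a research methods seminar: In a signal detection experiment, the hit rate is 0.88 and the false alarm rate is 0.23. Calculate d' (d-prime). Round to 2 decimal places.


d' = z(HR) - z(FAR)
z(0.88) = 1.175
z(0.23) = -0.7388
d' = 1.175 - -0.7388
= 1.91


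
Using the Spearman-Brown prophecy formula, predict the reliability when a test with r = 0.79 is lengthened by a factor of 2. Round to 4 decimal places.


r_new = n*r / (1 + (n-1)*r)
Numerator = 2 * 0.79 = 1.58
Denominator = 1 + 1 * 0.79 = 1.79
r_new = 1.58 / 1.79
= 0.8827


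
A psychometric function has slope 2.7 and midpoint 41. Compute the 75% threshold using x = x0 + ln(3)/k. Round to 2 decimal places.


At P = 0.75: 0.75 = 1/(1 + e^(-k*(x-x0)))
Solving: e^(-k*(x-x0)) = 1/3
x = x0 + ln(3)/k
ln(3) = 1.0986
x = 41 + 1.0986/2.7
= 41 + 0.4069
= 41.41


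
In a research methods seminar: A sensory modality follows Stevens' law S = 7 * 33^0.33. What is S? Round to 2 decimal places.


S = 7 * 33^0.33
33^0.33 = 3.1704
S = 7 * 3.1704
= 22.19


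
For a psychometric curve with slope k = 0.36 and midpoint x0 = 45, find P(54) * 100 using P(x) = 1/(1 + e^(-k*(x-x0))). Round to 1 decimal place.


P(x) = 1/(1 + e^(-0.36*(54 - 45)))
Exponent = -0.36 * 9 = -3.24
e^(-3.24) = 0.039164
P = 1/(1 + 0.039164) = 0.962312
Percentage = 96.2


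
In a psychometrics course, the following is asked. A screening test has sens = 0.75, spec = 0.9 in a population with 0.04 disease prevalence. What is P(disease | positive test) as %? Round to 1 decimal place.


PPV = (sens * prev) / (sens * prev + (1-spec) * (1-prev))
Numerator = 0.75 * 0.04 = 0.03
P(positive and no disease) = (1 - spec) * (1 - prev) = (1 - 0.9) * (1 - 0.04) = 0.096
Denominator = 0.03 + 0.096 = 0.126
PPV = 0.03 / 0.126 = 0.238095
As percentage = 23.8


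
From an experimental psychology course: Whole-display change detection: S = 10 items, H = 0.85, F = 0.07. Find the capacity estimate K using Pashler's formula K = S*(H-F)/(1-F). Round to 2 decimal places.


K = S * (H - F) / (1 - F)
H - F = 0.78
1 - F = 0.93
K = 10 * 0.78 / 0.93
= 8.39


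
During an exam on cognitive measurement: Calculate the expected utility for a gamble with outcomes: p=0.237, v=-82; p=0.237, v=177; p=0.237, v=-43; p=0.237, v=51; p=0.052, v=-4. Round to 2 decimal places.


EU = sum(p_i * v_i)
0.237 * -82 = -19.434
0.237 * 177 = 41.949
0.237 * -43 = -10.191
0.237 * 51 = 12.087
0.052 * -4 = -0.208
EU = -19.434 + 41.949 + -10.191 + 12.087 + -0.208
= 24.20


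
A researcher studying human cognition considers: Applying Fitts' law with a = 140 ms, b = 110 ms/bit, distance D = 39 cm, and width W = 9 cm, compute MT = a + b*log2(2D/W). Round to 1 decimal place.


MT = 140 + 110 * log2(2*39/9)
2D/W = 8.666667
log2(8.666667) = 3.1155
MT = 140 + 110 * 3.1155
= 482.7 ms


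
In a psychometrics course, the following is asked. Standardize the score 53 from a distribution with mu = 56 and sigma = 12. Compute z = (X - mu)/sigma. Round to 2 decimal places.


z = (X - mu) / sigma
= (53 - 56) / 12
= -3 / 12
= -0.25


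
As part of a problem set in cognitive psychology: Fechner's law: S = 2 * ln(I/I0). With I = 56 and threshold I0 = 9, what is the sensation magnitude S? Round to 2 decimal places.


S = 2 * ln(56/9)
I/I0 = 6.222222
ln(6.222222) = 1.8281
S = 2 * 1.8281
= 3.66


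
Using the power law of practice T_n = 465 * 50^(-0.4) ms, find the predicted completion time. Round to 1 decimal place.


T_n = 465 * 50^(-0.4)
50^(-0.4) = 0.209128
T_n = 465 * 0.209128
= 97.2 ms


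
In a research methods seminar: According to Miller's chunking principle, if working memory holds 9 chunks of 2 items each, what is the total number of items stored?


Total items = chunks * items_per_chunk
= 9 * 2
= 18


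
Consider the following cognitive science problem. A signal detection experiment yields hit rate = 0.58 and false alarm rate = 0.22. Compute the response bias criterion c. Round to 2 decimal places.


c = -0.5 * (z(HR) + z(FAR))
z(0.58) = 0.2019
z(0.22) = -0.7722
c = -0.5 * (0.2019 + -0.7722)
= -0.5 * -0.5703
= 0.29


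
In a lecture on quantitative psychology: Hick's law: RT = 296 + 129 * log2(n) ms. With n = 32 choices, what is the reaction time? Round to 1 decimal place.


RT = 296 + 129 * log2(32)
log2(32) = 5.0
RT = 296 + 129 * 5.0
= 296 + 645.0
= 941.0 ms


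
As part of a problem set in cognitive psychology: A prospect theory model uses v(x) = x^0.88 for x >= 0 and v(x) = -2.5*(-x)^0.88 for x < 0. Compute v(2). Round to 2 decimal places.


Since x = 2 >= 0, use v(x) = x^0.88
2^0.88 = 1.8404
v(2) = 1.84


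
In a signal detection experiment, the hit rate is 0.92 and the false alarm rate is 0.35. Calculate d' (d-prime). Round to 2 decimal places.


d' = z(HR) - z(FAR)
z(0.92) = 1.4051
z(0.35) = -0.3853
d' = 1.4051 - -0.3853
= 1.79


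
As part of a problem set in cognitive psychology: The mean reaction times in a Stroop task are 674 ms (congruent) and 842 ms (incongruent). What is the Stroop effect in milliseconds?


Stroop effect = RT(incongruent) - RT(congruent)
= 842 - 674
= 168 ms


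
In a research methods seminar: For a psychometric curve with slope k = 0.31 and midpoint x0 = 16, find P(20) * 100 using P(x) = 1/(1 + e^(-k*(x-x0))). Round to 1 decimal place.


P(x) = 1/(1 + e^(-0.31*(20 - 16)))
Exponent = -0.31 * 4 = -1.24
e^(-1.24) = 0.289384
P = 1/(1 + 0.289384) = 0.775564
Percentage = 77.6


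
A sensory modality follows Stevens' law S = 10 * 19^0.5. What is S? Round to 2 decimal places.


S = 10 * 19^0.5
19^0.5 = 4.3589
S = 10 * 4.3589
= 43.59


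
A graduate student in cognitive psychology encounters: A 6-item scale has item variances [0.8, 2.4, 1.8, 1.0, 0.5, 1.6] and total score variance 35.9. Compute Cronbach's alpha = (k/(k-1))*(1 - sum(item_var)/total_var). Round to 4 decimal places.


alpha = (k/(k-1)) * (1 - sum(s_i^2)/s_total^2)
sum(item variances) = 8.1
k/(k-1) = 6/5 = 1.2
1 - 8.1/35.9 = 1 - 0.225627 = 0.774373
alpha = 1.2 * 0.774373
= 0.9292


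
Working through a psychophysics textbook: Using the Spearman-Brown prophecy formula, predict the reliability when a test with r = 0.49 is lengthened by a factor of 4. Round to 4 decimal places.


r_new = n*r / (1 + (n-1)*r)
Numerator = 4 * 0.49 = 1.96
Denominator = 1 + 3 * 0.49 = 2.47
r_new = 1.96 / 2.47
= 0.7935


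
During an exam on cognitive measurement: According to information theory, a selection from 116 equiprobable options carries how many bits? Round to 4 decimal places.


H = log2(n)
H = log2(116)
= 6.8580


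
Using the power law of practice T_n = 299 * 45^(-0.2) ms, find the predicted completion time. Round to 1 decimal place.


T_n = 299 * 45^(-0.2)
45^(-0.2) = 0.467044
T_n = 299 * 0.467044
= 139.6 ms


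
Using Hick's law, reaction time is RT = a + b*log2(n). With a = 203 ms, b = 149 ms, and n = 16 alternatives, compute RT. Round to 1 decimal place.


RT = 203 + 149 * log2(16)
log2(16) = 4.0
RT = 203 + 149 * 4.0
= 203 + 596.0
= 799.0 ms


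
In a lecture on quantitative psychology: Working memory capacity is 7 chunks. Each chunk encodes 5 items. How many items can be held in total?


Total items = chunks * items_per_chunk
= 7 * 5
= 35


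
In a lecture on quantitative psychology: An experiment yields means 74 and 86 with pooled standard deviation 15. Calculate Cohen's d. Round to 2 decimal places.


Cohen's d = (M1 - M2) / S_pooled
= (74 - 86) / 15
= -12 / 15
= -0.80


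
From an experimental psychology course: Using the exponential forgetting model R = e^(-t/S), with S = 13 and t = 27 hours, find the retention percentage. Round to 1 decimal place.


R = e^(-t/S)
-t/S = -27/13 = -2.076923
R = e^(-2.076923) = 0.125315
Percentage = 0.125315 * 100
= 12.5


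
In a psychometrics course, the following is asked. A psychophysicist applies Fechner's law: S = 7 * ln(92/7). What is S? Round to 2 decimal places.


S = 7 * ln(92/7)
I/I0 = 13.142857
ln(13.142857) = 2.5759
S = 7 * 2.5759
= 18.03


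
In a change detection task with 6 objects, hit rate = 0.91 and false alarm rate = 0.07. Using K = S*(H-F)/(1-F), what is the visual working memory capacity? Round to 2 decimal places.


K = S * (H - F) / (1 - F)
H - F = 0.84
1 - F = 0.93
K = 6 * 0.84 / 0.93
= 5.42


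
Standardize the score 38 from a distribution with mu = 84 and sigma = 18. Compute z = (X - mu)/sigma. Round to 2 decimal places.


z = (X - mu) / sigma
= (38 - 84) / 18
= -46 / 18
= -2.56


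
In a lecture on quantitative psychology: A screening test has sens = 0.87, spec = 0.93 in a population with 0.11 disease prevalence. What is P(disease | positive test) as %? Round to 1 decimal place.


PPV = (sens * prev) / (sens * prev + (1-spec) * (1-prev))
Numerator = 0.87 * 0.11 = 0.0957
P(positive and no disease) = (1 - spec) * (1 - prev) = (1 - 0.93) * (1 - 0.11) = 0.0623
Denominator = 0.0957 + 0.0623 = 0.158
PPV = 0.0957 / 0.158 = 0.605696
As percentage = 60.6


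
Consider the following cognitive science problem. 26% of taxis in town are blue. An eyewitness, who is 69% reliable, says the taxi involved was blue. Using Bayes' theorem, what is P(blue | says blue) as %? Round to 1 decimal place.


P(blue | says blue) = P(says blue | blue)*P(blue) / [P(says blue | blue)*P(blue) + P(says blue | not blue)*P(not blue)]
Numerator = 0.69 * 0.26 = 0.1794
False identification = 0.31 * 0.74 = 0.2294
P = 0.1794 / (0.1794 + 0.2294)
= 0.1794 / 0.4088
As percentage = 43.9


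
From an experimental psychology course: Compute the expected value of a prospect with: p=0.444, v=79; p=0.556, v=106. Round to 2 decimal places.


EU = sum(p_i * v_i)
0.444 * 79 = 35.076
0.556 * 106 = 58.936
EU = 35.076 + 58.936
= 94.01


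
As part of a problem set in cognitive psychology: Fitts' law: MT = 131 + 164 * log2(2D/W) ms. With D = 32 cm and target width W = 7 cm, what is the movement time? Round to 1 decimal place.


MT = 131 + 164 * log2(2*32/7)
2D/W = 9.142857
log2(9.142857) = 3.1926
MT = 131 + 164 * 3.1926
= 654.6 ms


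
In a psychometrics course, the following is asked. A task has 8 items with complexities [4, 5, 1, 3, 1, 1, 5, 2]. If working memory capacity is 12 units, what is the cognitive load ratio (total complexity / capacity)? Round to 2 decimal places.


Total complexity = 4 + 5 + 1 + 3 + 1 + 1 + 5 + 2 = 22
Load = total / capacity = 22 / 12
= 1.83


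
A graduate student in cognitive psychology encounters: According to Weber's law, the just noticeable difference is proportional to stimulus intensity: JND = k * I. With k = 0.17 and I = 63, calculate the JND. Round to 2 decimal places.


JND = k * I
JND = 0.17 * 63
= 10.71


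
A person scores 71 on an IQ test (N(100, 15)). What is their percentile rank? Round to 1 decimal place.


z = (IQ - mean) / SD
z = (71 - 100) / 15 = -1.9333
Percentile = Phi(-1.9333) * 100
Phi(-1.9333) = 0.0266
= 2.7


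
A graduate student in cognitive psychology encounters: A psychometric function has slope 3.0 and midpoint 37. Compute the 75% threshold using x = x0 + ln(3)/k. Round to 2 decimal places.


At P = 0.75: 0.75 = 1/(1 + e^(-k*(x-x0)))
Solving: e^(-k*(x-x0)) = 1/3
x = x0 + ln(3)/k
ln(3) = 1.0986
x = 37 + 1.0986/3.0
= 37 + 0.3662
= 37.37


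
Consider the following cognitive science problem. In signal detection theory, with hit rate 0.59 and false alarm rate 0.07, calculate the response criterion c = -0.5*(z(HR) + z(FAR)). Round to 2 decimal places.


c = -0.5 * (z(HR) + z(FAR))
z(0.59) = 0.2275
z(0.07) = -1.4758
c = -0.5 * (0.2275 + -1.4758)
= -0.5 * -1.2483
= 0.62


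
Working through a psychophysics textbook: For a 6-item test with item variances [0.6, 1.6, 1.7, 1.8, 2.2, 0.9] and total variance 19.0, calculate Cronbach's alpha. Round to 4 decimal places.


alpha = (k/(k-1)) * (1 - sum(s_i^2)/s_total^2)
sum(item variances) = 8.8
k/(k-1) = 6/5 = 1.2
1 - 8.8/19.0 = 1 - 0.463158 = 0.536842
alpha = 1.2 * 0.536842
= 0.6442


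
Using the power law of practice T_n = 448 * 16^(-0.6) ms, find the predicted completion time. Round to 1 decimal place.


T_n = 448 * 16^(-0.6)
16^(-0.6) = 0.189465
T_n = 448 * 0.189465
= 84.9 ms


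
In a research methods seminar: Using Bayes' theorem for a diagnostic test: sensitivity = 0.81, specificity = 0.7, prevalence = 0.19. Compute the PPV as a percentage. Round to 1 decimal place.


PPV = (sens * prev) / (sens * prev + (1-spec) * (1-prev))
Numerator = 0.81 * 0.19 = 0.1539
P(positive and no disease) = (1 - spec) * (1 - prev) = (1 - 0.7) * (1 - 0.19) = 0.243
Denominator = 0.1539 + 0.243 = 0.3969
PPV = 0.1539 / 0.3969 = 0.387755
As percentage = 38.8


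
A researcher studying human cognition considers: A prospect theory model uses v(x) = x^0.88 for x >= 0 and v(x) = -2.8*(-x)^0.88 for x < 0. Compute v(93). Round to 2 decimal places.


Since x = 93 >= 0, use v(x) = x^0.88
93^0.88 = 53.984
v(93) = 53.98


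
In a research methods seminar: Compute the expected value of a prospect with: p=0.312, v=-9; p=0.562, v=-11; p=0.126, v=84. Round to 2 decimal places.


EU = sum(p_i * v_i)
0.312 * -9 = -2.808
0.562 * -11 = -6.182
0.126 * 84 = 10.584
EU = -2.808 + -6.182 + 10.584
= 1.59


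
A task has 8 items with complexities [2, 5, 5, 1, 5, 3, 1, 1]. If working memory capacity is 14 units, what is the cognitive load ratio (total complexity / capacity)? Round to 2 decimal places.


Total complexity = 2 + 5 + 5 + 1 + 5 + 3 + 1 + 1 = 23
Load = total / capacity = 23 / 14
= 1.64


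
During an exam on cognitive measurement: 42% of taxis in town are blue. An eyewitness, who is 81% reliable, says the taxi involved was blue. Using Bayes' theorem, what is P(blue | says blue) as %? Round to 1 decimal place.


P(blue | says blue) = P(says blue | blue)*P(blue) / [P(says blue | blue)*P(blue) + P(says blue | not blue)*P(not blue)]
Numerator = 0.81 * 0.42 = 0.3402
False identification = 0.19 * 0.58 = 0.1102
P = 0.3402 / (0.3402 + 0.1102)
= 0.3402 / 0.4504
As percentage = 75.5


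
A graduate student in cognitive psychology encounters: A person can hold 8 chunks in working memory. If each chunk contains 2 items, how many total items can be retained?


Total items = chunks * items_per_chunk
= 8 * 2
= 16


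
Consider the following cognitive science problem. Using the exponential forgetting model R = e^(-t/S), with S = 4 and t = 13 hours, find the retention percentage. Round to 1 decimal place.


R = e^(-t/S)
-t/S = -13/4 = -3.25
R = e^(-3.25) = 0.038774
Percentage = 0.038774 * 100
= 3.9


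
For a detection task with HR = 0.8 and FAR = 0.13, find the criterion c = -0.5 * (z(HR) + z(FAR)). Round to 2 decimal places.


c = -0.5 * (z(HR) + z(FAR))
z(0.8) = 0.8416
z(0.13) = -1.1264
c = -0.5 * (0.8416 + -1.1264)
= -0.5 * -0.2848
= 0.14


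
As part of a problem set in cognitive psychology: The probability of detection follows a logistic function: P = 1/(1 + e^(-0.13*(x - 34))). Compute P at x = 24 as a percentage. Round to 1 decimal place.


P(x) = 1/(1 + e^(-0.13*(24 - 34)))
Exponent = -0.13 * -10 = 1.3
e^(1.3) = 3.669297
P = 1/(1 + 3.669297) = 0.214165
Percentage = 21.4


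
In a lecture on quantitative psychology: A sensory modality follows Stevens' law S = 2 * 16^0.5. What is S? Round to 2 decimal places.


S = 2 * 16^0.5
16^0.5 = 4.0
S = 2 * 4.0
= 8.00


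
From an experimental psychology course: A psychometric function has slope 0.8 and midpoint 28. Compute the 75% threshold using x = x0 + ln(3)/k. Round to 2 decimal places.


At P = 0.75: 0.75 = 1/(1 + e^(-k*(x-x0)))
Solving: e^(-k*(x-x0)) = 1/3
x = x0 + ln(3)/k
ln(3) = 1.0986
x = 28 + 1.0986/0.8
= 28 + 1.3732
= 29.37


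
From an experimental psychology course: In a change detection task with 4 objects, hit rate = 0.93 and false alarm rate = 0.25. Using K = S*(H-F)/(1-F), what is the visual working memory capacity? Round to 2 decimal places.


K = S * (H - F) / (1 - F)
H - F = 0.68
1 - F = 0.75
K = 4 * 0.68 / 0.75
= 3.63


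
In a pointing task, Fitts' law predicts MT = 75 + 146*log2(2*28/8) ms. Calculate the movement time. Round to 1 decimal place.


MT = 75 + 146 * log2(2*28/8)
2D/W = 7.0
log2(7.0) = 2.8074
MT = 75 + 146 * 2.8074
= 484.9 ms


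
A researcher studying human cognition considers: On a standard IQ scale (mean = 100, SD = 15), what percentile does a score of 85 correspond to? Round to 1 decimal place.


z = (IQ - mean) / SD
z = (85 - 100) / 15 = -1.0
Percentile = Phi(-1.0) * 100
Phi(-1.0) = 0.158655
= 15.9


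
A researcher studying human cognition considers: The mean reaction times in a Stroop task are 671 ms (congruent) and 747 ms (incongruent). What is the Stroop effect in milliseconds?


Stroop effect = RT(incongruent) - RT(congruent)
= 747 - 671
= 76 ms


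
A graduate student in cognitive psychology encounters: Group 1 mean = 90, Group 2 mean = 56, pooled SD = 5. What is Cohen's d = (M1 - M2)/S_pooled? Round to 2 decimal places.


Cohen's d = (M1 - M2) / S_pooled
= (90 - 56) / 5
= 34 / 5
= 6.80


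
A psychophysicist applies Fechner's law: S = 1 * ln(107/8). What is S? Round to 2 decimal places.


S = 1 * ln(107/8)
I/I0 = 13.375
ln(13.375) = 2.5934
S = 1 * 2.5934
= 2.59


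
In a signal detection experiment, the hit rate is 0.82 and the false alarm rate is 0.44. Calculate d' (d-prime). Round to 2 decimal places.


d' = z(HR) - z(FAR)
z(0.82) = 0.9154
z(0.44) = -0.151
d' = 0.9154 - -0.151
= 1.07


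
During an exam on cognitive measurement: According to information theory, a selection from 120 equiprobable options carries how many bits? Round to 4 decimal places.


H = log2(n)
H = log2(120)
= 6.9069


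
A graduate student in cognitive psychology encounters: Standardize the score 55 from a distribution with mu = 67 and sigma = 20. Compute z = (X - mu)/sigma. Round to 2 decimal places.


z = (X - mu) / sigma
= (55 - 67) / 20
= -12 / 20
= -0.60


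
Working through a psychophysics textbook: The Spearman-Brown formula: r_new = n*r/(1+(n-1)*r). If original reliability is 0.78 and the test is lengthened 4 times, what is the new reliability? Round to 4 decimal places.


r_new = n*r / (1 + (n-1)*r)
Numerator = 4 * 0.78 = 3.12
Denominator = 1 + 3 * 0.78 = 3.34
r_new = 3.12 / 3.34
= 0.9341


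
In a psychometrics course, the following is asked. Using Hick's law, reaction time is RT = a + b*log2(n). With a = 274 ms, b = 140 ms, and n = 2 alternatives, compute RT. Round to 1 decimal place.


RT = 274 + 140 * log2(2)
log2(2) = 1.0
RT = 274 + 140 * 1.0
= 274 + 140.0
= 414.0 ms


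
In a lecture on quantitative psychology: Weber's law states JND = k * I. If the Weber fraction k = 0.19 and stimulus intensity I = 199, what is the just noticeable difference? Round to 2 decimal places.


JND = k * I
JND = 0.19 * 199
= 37.81


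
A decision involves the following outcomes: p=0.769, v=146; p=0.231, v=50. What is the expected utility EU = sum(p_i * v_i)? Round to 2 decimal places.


EU = sum(p_i * v_i)
0.769 * 146 = 112.274
0.231 * 50 = 11.55
EU = 112.274 + 11.55
= 123.82


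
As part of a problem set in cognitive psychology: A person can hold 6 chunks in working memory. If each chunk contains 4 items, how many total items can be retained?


Total items = chunks * items_per_chunk
= 6 * 4
= 24


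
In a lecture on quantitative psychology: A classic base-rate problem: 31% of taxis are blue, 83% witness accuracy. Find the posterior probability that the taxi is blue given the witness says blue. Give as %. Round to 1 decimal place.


P(blue | says blue) = P(says blue | blue)*P(blue) / [P(says blue | blue)*P(blue) + P(says blue | not blue)*P(not blue)]
Numerator = 0.83 * 0.31 = 0.2573
False identification = 0.17 * 0.69 = 0.1173
P = 0.2573 / (0.2573 + 0.1173)
= 0.2573 / 0.3746
As percentage = 68.7


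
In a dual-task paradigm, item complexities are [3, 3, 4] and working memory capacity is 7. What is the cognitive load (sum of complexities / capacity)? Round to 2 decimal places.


Total complexity = 3 + 3 + 4 = 10
Load = total / capacity = 10 / 7
= 1.43


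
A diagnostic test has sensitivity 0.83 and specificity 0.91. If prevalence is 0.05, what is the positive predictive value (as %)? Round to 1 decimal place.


PPV = (sens * prev) / (sens * prev + (1-spec) * (1-prev))
Numerator = 0.83 * 0.05 = 0.0415
P(positive and no disease) = (1 - spec) * (1 - prev) = (1 - 0.91) * (1 - 0.05) = 0.0855
Denominator = 0.0415 + 0.0855 = 0.127
PPV = 0.0415 / 0.127 = 0.326772
As percentage = 32.7


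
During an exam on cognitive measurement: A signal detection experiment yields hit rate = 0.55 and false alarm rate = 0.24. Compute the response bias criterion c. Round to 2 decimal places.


c = -0.5 * (z(HR) + z(FAR))
z(0.55) = 0.1257
z(0.24) = -0.7063
c = -0.5 * (0.1257 + -0.7063)
= -0.5 * -0.5806
= 0.29


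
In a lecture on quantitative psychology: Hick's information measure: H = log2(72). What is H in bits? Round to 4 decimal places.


H = log2(n)
H = log2(72)
= 6.1699


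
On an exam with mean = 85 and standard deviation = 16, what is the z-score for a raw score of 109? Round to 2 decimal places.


z = (X - mu) / sigma
= (109 - 85) / 16
= 24 / 16
= 1.50


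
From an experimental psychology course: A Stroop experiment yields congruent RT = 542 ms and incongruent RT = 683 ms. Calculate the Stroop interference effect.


Stroop effect = RT(incongruent) - RT(congruent)
= 683 - 542
= 141 ms


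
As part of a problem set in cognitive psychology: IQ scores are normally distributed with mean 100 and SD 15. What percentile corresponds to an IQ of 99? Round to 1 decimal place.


z = (IQ - mean) / SD
z = (99 - 100) / 15 = -0.0667
Percentile = Phi(-0.0667) * 100
Phi(-0.0667) = 0.47341
= 47.3


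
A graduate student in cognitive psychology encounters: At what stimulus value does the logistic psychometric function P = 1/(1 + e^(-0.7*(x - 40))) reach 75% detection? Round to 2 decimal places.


At P = 0.75: 0.75 = 1/(1 + e^(-k*(x-x0)))
Solving: e^(-k*(x-x0)) = 1/3
x = x0 + ln(3)/k
ln(3) = 1.0986
x = 40 + 1.0986/0.7
= 40 + 1.5694
= 41.57


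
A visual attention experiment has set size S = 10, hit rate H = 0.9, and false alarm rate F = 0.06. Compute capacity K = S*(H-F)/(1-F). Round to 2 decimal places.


K = S * (H - F) / (1 - F)
H - F = 0.84
1 - F = 0.94
K = 10 * 0.84 / 0.94
= 8.94


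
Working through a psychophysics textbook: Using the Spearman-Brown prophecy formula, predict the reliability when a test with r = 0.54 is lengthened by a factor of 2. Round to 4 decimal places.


r_new = n*r / (1 + (n-1)*r)
Numerator = 2 * 0.54 = 1.08
Denominator = 1 + 1 * 0.54 = 1.54
r_new = 1.08 / 1.54
= 0.7013


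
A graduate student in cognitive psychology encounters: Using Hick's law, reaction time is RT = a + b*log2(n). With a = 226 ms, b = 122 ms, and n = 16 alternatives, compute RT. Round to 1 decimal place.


RT = 226 + 122 * log2(16)
log2(16) = 4.0
RT = 226 + 122 * 4.0
= 226 + 488.0
= 714.0 ms


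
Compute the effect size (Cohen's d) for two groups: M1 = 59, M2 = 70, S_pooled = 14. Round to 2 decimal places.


Cohen's d = (M1 - M2) / S_pooled
= (59 - 70) / 14
= -11 / 14
= -0.79


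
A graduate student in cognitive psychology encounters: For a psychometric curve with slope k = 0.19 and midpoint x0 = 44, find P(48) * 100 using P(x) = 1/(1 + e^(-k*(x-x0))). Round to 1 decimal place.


P(x) = 1/(1 + e^(-0.19*(48 - 44)))
Exponent = -0.19 * 4 = -0.76
e^(-0.76) = 0.467666
P = 1/(1 + 0.467666) = 0.681354
Percentage = 68.1


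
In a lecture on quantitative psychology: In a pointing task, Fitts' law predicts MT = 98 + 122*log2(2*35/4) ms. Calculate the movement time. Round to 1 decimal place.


MT = 98 + 122 * log2(2*35/4)
2D/W = 17.5
log2(17.5) = 4.1293
MT = 98 + 122 * 4.1293
= 601.8 ms


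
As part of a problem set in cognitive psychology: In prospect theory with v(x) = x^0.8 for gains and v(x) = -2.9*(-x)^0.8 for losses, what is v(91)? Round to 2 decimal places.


Since x = 91 >= 0, use v(x) = x^0.8
91^0.8 = 36.9176
v(91) = 36.92


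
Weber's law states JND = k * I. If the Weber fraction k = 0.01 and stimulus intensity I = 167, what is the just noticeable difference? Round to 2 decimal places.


JND = k * I
JND = 0.01 * 167
= 1.67


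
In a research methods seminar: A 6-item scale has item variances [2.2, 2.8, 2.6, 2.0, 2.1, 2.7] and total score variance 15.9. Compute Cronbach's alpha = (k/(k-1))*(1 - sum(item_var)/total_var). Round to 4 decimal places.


alpha = (k/(k-1)) * (1 - sum(s_i^2)/s_total^2)
sum(item variances) = 14.4
k/(k-1) = 6/5 = 1.2
1 - 14.4/15.9 = 1 - 0.90566 = 0.09434
alpha = 1.2 * 0.09434
= 0.1132


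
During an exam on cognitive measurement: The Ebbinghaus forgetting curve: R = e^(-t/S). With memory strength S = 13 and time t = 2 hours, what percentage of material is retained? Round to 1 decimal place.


R = e^(-t/S)
-t/S = -2/13 = -0.153846
R = e^(-0.153846) = 0.857404
Percentage = 0.857404 * 100
= 85.7


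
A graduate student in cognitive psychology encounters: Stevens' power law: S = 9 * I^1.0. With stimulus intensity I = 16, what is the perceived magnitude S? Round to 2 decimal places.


S = 9 * 16^1.0
16^1.0 = 16.0
S = 9 * 16.0
= 144.00


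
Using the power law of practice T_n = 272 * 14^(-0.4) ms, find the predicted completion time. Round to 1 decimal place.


T_n = 272 * 14^(-0.4)
14^(-0.4) = 0.347976
T_n = 272 * 0.347976
= 94.6 ms


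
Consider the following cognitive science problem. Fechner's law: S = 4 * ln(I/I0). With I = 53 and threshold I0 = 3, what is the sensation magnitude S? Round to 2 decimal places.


S = 4 * ln(53/3)
I/I0 = 17.666667
ln(17.666667) = 2.8717
S = 4 * 2.8717
= 11.49


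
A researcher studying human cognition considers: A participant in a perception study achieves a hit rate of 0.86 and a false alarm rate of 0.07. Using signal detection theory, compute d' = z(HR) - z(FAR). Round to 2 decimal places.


d' = z(HR) - z(FAR)
z(0.86) = 1.0803
z(0.07) = -1.4758
d' = 1.0803 - -1.4758
= 2.56


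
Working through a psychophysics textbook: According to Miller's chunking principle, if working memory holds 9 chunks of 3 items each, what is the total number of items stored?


Total items = chunks * items_per_chunk
= 9 * 3
= 27


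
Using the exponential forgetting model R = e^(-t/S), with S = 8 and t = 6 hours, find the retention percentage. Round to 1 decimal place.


R = e^(-t/S)
-t/S = -6/8 = -0.75
R = e^(-0.75) = 0.472367
Percentage = 0.472367 * 100
= 47.2


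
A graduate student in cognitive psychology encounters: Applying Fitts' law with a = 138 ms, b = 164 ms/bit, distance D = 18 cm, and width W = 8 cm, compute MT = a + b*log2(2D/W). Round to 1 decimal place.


MT = 138 + 164 * log2(2*18/8)
2D/W = 4.5
log2(4.5) = 2.1699
MT = 138 + 164 * 2.1699
= 493.9 ms


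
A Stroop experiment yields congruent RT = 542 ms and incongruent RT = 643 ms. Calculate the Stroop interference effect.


Stroop effect = RT(incongruent) - RT(congruent)
= 643 - 542
= 101 ms


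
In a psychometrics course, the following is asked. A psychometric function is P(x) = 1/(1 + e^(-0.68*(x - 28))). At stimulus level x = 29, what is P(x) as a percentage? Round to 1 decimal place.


P(x) = 1/(1 + e^(-0.68*(29 - 28)))
Exponent = -0.68 * 1 = -0.68
e^(-0.68) = 0.506617
P = 1/(1 + 0.506617) = 0.663739
Percentage = 66.4


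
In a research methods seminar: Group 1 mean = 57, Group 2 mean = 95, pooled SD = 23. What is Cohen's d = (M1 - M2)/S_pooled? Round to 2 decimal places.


Cohen's d = (M1 - M2) / S_pooled
= (57 - 95) / 23
= -38 / 23
= -1.65


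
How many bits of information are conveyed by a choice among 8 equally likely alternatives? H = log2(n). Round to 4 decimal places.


H = log2(n)
H = log2(8)
= 3.0000


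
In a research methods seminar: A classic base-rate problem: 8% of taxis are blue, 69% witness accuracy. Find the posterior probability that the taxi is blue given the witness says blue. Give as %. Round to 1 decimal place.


P(blue | says blue) = P(says blue | blue)*P(blue) / [P(says blue | blue)*P(blue) + P(says blue | not blue)*P(not blue)]
Numerator = 0.69 * 0.08 = 0.0552
False identification = 0.31 * 0.92 = 0.2852
P = 0.0552 / (0.0552 + 0.2852)
= 0.0552 / 0.3404
As percentage = 16.2


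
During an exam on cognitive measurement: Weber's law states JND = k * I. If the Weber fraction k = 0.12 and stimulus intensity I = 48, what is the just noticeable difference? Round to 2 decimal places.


JND = k * I
JND = 0.12 * 48
= 5.76


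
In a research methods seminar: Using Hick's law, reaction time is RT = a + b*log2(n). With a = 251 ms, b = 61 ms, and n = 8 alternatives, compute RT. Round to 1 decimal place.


RT = 251 + 61 * log2(8)
log2(8) = 3.0
RT = 251 + 61 * 3.0
= 251 + 183.0
= 434.0 ms


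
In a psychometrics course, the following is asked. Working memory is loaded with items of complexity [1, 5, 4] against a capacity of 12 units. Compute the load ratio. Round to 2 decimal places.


Total complexity = 1 + 5 + 4 = 10
Load = total / capacity = 10 / 12
= 0.83


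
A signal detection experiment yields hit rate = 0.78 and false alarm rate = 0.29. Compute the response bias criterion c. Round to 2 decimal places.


c = -0.5 * (z(HR) + z(FAR))
z(0.78) = 0.7722
z(0.29) = -0.5534
c = -0.5 * (0.7722 + -0.5534)
= -0.5 * 0.2188
= -0.11


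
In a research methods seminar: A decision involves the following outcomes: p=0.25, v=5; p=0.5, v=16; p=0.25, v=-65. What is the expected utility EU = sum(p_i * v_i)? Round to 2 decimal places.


EU = sum(p_i * v_i)
0.25 * 5 = 1.25
0.5 * 16 = 8.0
0.25 * -65 = -16.25
EU = 1.25 + 8.0 + -16.25
= -7.00


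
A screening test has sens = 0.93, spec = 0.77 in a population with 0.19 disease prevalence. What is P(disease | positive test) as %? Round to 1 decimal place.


PPV = (sens * prev) / (sens * prev + (1-spec) * (1-prev))
Numerator = 0.93 * 0.19 = 0.1767
P(positive and no disease) = (1 - spec) * (1 - prev) = (1 - 0.77) * (1 - 0.19) = 0.1863
Denominator = 0.1767 + 0.1863 = 0.363
PPV = 0.1767 / 0.363 = 0.486777
As percentage = 48.7


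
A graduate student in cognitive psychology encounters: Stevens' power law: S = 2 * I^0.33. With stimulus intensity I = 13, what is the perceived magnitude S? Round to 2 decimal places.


S = 2 * 13^0.33
13^0.33 = 2.3313
S = 2 * 2.3313
= 4.66


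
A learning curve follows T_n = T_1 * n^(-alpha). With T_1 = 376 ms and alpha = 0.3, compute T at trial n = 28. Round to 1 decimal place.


T_n = 376 * 28^(-0.3)
28^(-0.3) = 0.368004
T_n = 376 * 0.368004
= 138.4 ms


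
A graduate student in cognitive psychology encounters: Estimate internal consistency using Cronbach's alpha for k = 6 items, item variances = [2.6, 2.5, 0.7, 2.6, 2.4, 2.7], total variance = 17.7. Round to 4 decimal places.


alpha = (k/(k-1)) * (1 - sum(s_i^2)/s_total^2)
sum(item variances) = 13.5
k/(k-1) = 6/5 = 1.2
1 - 13.5/17.7 = 1 - 0.762712 = 0.237288
alpha = 1.2 * 0.237288
= 0.2847


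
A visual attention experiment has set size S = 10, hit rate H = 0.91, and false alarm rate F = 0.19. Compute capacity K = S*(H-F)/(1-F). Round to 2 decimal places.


K = S * (H - F) / (1 - F)
H - F = 0.72
1 - F = 0.81
K = 10 * 0.72 / 0.81
= 8.89


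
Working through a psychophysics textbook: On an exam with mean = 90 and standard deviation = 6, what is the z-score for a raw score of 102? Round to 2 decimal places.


z = (X - mu) / sigma
= (102 - 90) / 6
= 12 / 6
= 2.00


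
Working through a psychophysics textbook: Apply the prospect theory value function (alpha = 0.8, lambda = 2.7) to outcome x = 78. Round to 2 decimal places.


Since x = 78 >= 0, use v(x) = x^0.8
78^0.8 = 32.6344
v(78) = 32.63


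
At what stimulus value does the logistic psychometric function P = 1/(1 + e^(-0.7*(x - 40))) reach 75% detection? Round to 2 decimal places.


At P = 0.75: 0.75 = 1/(1 + e^(-k*(x-x0)))
Solving: e^(-k*(x-x0)) = 1/3
x = x0 + ln(3)/k
ln(3) = 1.0986
x = 40 + 1.0986/0.7
= 40 + 1.5694
= 41.57


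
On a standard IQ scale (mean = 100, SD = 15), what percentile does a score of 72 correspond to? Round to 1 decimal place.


z = (IQ - mean) / SD
z = (72 - 100) / 15 = -1.8667
Percentile = Phi(-1.8667) * 100
Phi(-1.8667) = 0.030972
= 3.1


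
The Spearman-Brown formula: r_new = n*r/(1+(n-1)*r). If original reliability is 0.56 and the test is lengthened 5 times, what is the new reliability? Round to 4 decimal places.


r_new = n*r / (1 + (n-1)*r)
Numerator = 5 * 0.56 = 2.8
Denominator = 1 + 4 * 0.56 = 3.24
r_new = 2.8 / 3.24
= 0.8642


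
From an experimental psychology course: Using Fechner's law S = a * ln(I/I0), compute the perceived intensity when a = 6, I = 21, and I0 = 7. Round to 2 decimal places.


S = 6 * ln(21/7)
I/I0 = 3.0
ln(3.0) = 1.0986
S = 6 * 1.0986
= 6.59


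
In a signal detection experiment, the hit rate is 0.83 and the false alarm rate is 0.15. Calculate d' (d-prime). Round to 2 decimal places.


d' = z(HR) - z(FAR)
z(0.83) = 0.9542
z(0.15) = -1.0364
d' = 0.9542 - -1.0364
= 1.99


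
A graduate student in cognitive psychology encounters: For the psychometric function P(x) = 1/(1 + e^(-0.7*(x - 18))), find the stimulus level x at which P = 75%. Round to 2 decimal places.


At P = 0.75: 0.75 = 1/(1 + e^(-k*(x-x0)))
Solving: e^(-k*(x-x0)) = 1/3
x = x0 + ln(3)/k
ln(3) = 1.0986
x = 18 + 1.0986/0.7
= 18 + 1.5694
= 19.57
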